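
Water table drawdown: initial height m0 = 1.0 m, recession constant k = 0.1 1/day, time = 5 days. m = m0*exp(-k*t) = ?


m = m0 * exp(-k*t)
m = 1.0 * exp(-0.1 * 5)
m = 1.0 * exp(-0.5000)

0.6065 m


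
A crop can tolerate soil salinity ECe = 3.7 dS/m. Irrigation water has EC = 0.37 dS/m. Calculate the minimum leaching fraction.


LR = ECiw / (5*ECe - ECiw)
LR = 0.37 / (5*3.7 - 0.37)
LR = 0.37 / 18.1300

0.0204


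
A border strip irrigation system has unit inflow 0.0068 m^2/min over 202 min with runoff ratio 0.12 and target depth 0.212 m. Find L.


L = q*t/((1+r)*Z)
L = 0.0068*202/((1+0.12)*0.212)
L = 1.3736/0.23744

5.7850 m


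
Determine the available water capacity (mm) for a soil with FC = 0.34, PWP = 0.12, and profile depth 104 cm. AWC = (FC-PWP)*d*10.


AWC = (FC - PWP) * d * 10
AWC = (0.34 - 0.12) * 104 * 10
AWC = 0.2200 * 104 * 10

228.8000 mm


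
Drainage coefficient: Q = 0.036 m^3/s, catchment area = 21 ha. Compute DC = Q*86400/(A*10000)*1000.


DC = Q * 86400 / (A * 10000) * 1000
DC = 0.036 * 86400 / (21 * 10000) * 1000
DC = 3110400.0000 / 210000

14.8114 mm/day


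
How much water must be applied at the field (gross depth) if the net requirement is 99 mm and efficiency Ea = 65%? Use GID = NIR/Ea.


Ea = 65% = 0.65
GID = NIR / Ea = 99 / 0.65 = 152.3077 mm

152.3077 mm


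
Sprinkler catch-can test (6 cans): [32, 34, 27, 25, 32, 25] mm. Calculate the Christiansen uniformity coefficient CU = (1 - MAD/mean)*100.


mean = 29.166667 mm
MAD = 3.500000 mm
CU = (1 - 3.500000/29.166667)*100

88.0000 %


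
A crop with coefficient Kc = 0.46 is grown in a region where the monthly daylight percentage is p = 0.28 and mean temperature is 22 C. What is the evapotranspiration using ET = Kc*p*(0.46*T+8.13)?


ET = Kc * p * (0.46*T + 8.13)
ET = 0.46 * 0.28 * (0.46*22 + 8.13)
ET = 0.46 * 0.28 * 18.2500

2.3506 mm/day


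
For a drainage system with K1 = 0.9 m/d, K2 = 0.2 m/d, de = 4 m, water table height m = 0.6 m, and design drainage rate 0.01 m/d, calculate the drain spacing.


S^2 = 8*K2*de*m/q + 4*K1*m^2/q
S^2 = 8*0.2*4*0.6/0.01 + 4*0.9*0.6^2/0.01
S = sqrt(513.6000)

22.6627 m


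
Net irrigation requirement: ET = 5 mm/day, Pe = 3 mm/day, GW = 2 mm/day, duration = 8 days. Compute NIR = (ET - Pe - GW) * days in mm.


Daily deficit = ET - Pe - GW = 5 - 3 - 2 = 0 mm/day
NIR = 0 * 8 = 0 mm

0 mm


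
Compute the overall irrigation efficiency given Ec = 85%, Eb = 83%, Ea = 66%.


Ec = 0.85, Eb = 0.83, Ea = 0.66
E = 0.85 * 0.83 * 0.66 * 100 = 46.5630%

46.5630 %


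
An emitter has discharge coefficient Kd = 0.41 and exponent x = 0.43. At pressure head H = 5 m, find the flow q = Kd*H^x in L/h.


q = Kd * H^x = 0.41 * 5^0.43 = 0.41 * 1.997823

0.8191 L/h


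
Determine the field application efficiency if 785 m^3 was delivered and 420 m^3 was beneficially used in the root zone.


Ea = V_root / V_field * 100 = 420 / 785 * 100 = 53.5032%

53.5032 %


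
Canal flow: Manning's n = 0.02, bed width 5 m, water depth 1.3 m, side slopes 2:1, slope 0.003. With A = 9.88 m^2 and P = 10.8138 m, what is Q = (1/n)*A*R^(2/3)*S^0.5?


R = A/P = 9.88/10.8138 = 0.913647
Q = (1/0.02) * 9.88 * 0.913647^(2/3) * 0.003^0.5

25.4765 m^3/s


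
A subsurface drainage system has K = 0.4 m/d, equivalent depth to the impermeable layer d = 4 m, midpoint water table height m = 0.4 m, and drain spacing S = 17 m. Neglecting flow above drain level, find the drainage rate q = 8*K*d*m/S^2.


q = 8*K*d*m/S^2
q = 8*0.4*4*0.4/17^2
q = 5.1200 / 289

0.0177 m/d


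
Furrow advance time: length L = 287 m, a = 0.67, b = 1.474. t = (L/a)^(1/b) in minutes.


t = (L/a)^(1/b)
t = (287/0.67)^(1/1.474)
t = 428.358209^(1/1.474)

61.0220 min


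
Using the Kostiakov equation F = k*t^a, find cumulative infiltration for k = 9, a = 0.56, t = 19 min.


F = k * t^a = 9 * 19^0.56
F = 9 * 5.201182

46.8106 mm


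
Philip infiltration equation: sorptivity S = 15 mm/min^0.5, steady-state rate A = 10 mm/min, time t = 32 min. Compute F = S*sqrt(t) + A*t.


F = S*sqrt(t) + A*t
F = 15*sqrt(32) + 10*32
F = 15*5.656854 + 320

404.8528 mm


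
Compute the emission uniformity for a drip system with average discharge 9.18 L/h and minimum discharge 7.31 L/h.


EU = (q_min/q_avg)*100 = (7.31/9.18)*100 = 79.6296%

79.6296 %


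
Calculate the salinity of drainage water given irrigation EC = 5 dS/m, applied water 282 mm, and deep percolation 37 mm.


EC_dw = EC_iw * D_iw / D_dw
EC_dw = 5 * 282 / 37
EC_dw = 1410 / 37

38.1081 dS/m


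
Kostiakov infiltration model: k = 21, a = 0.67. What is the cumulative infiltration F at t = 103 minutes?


F = k * t^a = 21 * 103^0.67
F = 21 * 22.315208

468.6194 mm


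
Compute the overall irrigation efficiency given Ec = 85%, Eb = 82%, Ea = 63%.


Ec = 0.85, Eb = 0.82, Ea = 0.63
E = 0.85 * 0.82 * 0.63 * 100 = 43.9110%

43.9110 %


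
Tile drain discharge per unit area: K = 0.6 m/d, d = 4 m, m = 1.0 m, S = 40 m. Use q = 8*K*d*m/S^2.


q = 8*K*d*m/S^2
q = 8*0.6*4*1.0/40^2
q = 19.2000 / 1600

0.0120 m/d


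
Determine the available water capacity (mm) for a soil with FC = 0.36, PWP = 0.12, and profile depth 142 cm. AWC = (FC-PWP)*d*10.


AWC = (FC - PWP) * d * 10
AWC = (0.36 - 0.12) * 142 * 10
AWC = 0.2400 * 142 * 10

340.8000 mm


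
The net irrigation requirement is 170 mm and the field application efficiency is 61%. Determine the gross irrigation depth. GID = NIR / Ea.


Ea = 61% = 0.61
GID = NIR / Ea = 170 / 0.61 = 278.6885 mm

278.6885 mm


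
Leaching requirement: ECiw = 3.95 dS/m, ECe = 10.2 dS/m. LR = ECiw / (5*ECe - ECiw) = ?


LR = ECiw / (5*ECe - ECiw)
LR = 3.95 / (5*10.2 - 3.95)
LR = 3.95 / 47.0500

0.0840


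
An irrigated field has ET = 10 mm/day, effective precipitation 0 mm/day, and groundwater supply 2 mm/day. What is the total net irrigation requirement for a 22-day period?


Daily deficit = ET - Pe - GW = 10 - 0 - 2 = 8 mm/day
NIR = 8 * 22 = 176 mm

176.0000 mm


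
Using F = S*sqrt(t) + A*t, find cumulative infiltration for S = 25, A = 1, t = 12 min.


F = S*sqrt(t) + A*t
F = 25*sqrt(12) + 1*12
F = 25*3.464102 + 12

98.6025 mm


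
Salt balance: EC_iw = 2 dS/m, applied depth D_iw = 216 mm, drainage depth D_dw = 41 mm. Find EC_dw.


EC_dw = EC_iw * D_iw / D_dw
EC_dw = 2 * 216 / 41
EC_dw = 432 / 41

10.5366 dS/m


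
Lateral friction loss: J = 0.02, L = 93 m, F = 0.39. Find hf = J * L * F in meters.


hf = J * L * F = 0.02 * 93 * 0.39 = 0.7254 m

0.7254 m


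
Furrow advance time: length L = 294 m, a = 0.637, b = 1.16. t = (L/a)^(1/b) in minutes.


t = (L/a)^(1/b)
t = (294/0.637)^(1/1.16)
t = 461.538462^(1/1.16)

198.0300 min


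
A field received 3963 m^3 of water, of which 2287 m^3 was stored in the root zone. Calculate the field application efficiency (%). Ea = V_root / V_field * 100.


Ea = V_root / V_field * 100 = 2287 / 3963 * 100 = 57.7088%

57.7088 %


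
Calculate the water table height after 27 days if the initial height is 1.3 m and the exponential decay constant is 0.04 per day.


m = m0 * exp(-k*t)
m = 1.3 * exp(-0.04 * 27)
m = 1.3 * exp(-1.0800)

0.4415 m


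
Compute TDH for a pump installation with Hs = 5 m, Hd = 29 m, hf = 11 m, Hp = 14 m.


TDH = Hs + Hd + hf + Hp = 5 + 29 + 11 + 14 = 59

59 m


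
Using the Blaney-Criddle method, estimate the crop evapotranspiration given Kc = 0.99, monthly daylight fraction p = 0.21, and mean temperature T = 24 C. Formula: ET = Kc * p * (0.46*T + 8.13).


ET = Kc * p * (0.46*T + 8.13)
ET = 0.99 * 0.21 * (0.46*24 + 8.13)
ET = 0.99 * 0.21 * 19.1700

3.9854 mm/day


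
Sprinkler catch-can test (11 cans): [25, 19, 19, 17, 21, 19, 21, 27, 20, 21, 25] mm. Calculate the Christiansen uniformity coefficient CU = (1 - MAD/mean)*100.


mean = 21.272727 mm
MAD = 2.396694 mm
CU = (1 - 2.396694/21.272727)*100

88.7335 %


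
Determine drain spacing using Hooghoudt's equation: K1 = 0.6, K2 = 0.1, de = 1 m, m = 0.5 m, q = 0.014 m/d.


S^2 = 8*K2*de*m/q + 4*K1*m^2/q
S^2 = 8*0.1*1*0.5/0.014 + 4*0.6*0.5^2/0.014
S = sqrt(71.4286)

8.4515 m


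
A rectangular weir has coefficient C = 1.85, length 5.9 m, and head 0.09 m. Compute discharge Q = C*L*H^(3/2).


Q = C * L * H^(3/2) = 1.85 * 5.9 * 0.09^1.5 = 1.85 * 5.9 * 0.027000

0.2947 m^3/s


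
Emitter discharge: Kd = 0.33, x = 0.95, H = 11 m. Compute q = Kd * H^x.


q = Kd * H^x = 0.33 * 11^0.95 = 0.33 * 9.757152

3.2199 L/h


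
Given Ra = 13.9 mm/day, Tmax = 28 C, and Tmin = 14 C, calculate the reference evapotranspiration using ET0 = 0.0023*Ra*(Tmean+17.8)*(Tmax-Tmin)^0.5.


Tmean = (Tmax + Tmin)/2 = (28 + 14)/2 = 21.0
ET0 = 0.0023 * 13.9 * (21.0 + 17.8) * sqrt(28 - 14)
ET0 = 0.0023 * 13.9 * 38.8 * 3.741657

4.6413 mm/day


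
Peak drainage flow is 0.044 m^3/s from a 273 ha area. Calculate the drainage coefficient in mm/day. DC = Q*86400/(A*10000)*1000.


DC = Q * 86400 / (A * 10000) * 1000
DC = 0.044 * 86400 / (273 * 10000) * 1000
DC = 3801600.0000 / 2730000

1.3925 mm/day


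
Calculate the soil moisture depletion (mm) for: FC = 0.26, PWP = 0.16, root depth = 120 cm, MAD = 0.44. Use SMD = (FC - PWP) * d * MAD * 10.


SMD = (FC - PWP) * d * MAD * 10
SMD = (0.26 - 0.16) * 120 * 0.44 * 10
SMD = 0.1000 * 120 * 0.44 * 10

52.8000 mm


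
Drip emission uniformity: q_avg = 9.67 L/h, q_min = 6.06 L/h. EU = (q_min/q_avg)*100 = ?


EU = (q_min/q_avg)*100 = (6.06/9.67)*100 = 62.6680%

62.6680 %


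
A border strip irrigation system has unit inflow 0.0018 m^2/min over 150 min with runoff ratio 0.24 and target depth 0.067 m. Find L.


L = q*t/((1+r)*Z)
L = 0.0018*150/((1+0.24)*0.067)
L = 0.27/0.08308

3.2499 m


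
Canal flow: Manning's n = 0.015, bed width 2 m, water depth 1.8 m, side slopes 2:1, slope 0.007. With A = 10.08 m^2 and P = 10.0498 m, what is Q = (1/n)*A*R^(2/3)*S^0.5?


R = A/P = 10.08/10.0498 = 1.003005
Q = (1/0.015) * 10.08 * 1.003005^(2/3) * 0.007^0.5

56.3361 m^3/s


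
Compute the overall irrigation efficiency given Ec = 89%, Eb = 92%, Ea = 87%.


Ec = 0.89, Eb = 0.92, Ea = 0.87
E = 0.89 * 0.92 * 0.87 * 100 = 71.2356%

71.2356 %


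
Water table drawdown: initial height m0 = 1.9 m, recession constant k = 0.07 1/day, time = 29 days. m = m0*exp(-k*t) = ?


m = m0 * exp(-k*t)
m = 1.9 * exp(-0.07 * 29)
m = 1.9 * exp(-2.0300)

0.2495 m


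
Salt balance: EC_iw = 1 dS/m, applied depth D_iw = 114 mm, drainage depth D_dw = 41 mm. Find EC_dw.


EC_dw = EC_iw * D_iw / D_dw
EC_dw = 1 * 114 / 41
EC_dw = 114 / 41

2.7805 dS/m


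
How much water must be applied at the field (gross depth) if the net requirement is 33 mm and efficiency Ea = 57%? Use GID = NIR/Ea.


Ea = 57% = 0.57
GID = NIR / Ea = 33 / 0.57 = 57.8947 mm

57.8947 mm


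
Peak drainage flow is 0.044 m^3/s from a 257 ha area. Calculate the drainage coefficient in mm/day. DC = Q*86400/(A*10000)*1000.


DC = Q * 86400 / (A * 10000) * 1000
DC = 0.044 * 86400 / (257 * 10000) * 1000
DC = 3801600.0000 / 2570000

1.4792 mm/day


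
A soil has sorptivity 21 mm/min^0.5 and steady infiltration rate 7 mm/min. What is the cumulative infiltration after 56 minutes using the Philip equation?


F = S*sqrt(t) + A*t
F = 21*sqrt(56) + 7*56
F = 21*7.483315 + 392

549.1496 mm


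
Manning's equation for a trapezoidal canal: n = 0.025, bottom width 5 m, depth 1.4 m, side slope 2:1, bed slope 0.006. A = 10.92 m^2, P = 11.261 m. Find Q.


R = A/P = 10.92/11.261 = 0.969718
Q = (1/0.025) * 10.92 * 0.969718^(2/3) * 0.006^0.5

33.1478 m^3/s


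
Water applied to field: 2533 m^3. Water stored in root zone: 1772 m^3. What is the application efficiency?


Ea = V_root / V_field * 100 = 1772 / 2533 * 100 = 69.9566%

69.9566 %


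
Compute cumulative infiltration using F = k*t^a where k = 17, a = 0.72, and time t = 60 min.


F = k * t^a = 17 * 60^0.72
F = 17 * 19.066409

324.1290 mm


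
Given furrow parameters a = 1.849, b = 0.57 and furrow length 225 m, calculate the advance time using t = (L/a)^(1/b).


t = (L/a)^(1/b)
t = (225/1.849)^(1/0.57)
t = 121.687399^(1/0.57)

4553.2933 min


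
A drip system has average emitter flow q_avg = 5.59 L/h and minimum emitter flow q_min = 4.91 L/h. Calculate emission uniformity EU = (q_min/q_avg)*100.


EU = (q_min/q_avg)*100 = (4.91/5.59)*100 = 87.8354%

87.8354 %


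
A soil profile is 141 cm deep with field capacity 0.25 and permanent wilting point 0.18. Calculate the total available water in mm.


AWC = (FC - PWP) * d * 10
AWC = (0.25 - 0.18) * 141 * 10
AWC = 0.0700 * 141 * 10

98.7000 mm


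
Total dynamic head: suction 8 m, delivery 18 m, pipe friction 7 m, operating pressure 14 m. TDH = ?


TDH = Hs + Hd + hf + Hp = 8 + 18 + 7 + 14 = 47

47 m


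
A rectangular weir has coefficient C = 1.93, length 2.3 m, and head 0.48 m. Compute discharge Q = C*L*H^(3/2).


Q = C * L * H^(3/2) = 1.93 * 2.3 * 0.48^1.5 = 1.93 * 2.3 * 0.332554

1.4762 m^3/s


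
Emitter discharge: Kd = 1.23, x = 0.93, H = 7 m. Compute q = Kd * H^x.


q = Kd * H^x = 1.23 * 7^0.93 = 1.23 * 6.108593

7.5136 L/h


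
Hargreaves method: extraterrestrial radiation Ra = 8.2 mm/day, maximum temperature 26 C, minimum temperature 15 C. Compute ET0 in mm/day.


Tmean = (Tmax + Tmin)/2 = (26 + 15)/2 = 20.5
ET0 = 0.0023 * 8.2 * (20.5 + 17.8) * sqrt(26 - 15)
ET0 = 0.0023 * 8.2 * 38.3 * 3.316625

2.3957 mm/day


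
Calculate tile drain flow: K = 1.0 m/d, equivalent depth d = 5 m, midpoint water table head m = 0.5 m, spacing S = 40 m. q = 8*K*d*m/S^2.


q = 8*K*d*m/S^2
q = 8*1.0*5*0.5/40^2
q = 20.0000 / 1600

0.0125 m/d


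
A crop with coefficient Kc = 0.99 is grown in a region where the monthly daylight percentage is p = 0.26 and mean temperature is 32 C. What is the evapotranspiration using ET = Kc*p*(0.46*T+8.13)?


ET = Kc * p * (0.46*T + 8.13)
ET = 0.99 * 0.26 * (0.46*32 + 8.13)
ET = 0.99 * 0.26 * 22.8500

5.8816 mm/day


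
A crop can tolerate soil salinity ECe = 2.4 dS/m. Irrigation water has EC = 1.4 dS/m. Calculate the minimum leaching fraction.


LR = ECiw / (5*ECe - ECiw)
LR = 1.4 / (5*2.4 - 1.4)
LR = 1.4 / 10.6000

0.1321


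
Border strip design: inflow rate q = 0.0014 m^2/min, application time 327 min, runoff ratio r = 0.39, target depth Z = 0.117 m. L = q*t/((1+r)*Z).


L = q*t/((1+r)*Z)
L = 0.0014*327/((1+0.39)*0.117)
L = 0.4578/0.16263

2.8150 m


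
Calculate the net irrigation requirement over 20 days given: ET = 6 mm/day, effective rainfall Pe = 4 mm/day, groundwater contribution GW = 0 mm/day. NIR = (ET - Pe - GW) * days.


Daily deficit = ET - Pe - GW = 6 - 4 - 0 = 2 mm/day
NIR = 2 * 20 = 40 mm

40.0000 mm


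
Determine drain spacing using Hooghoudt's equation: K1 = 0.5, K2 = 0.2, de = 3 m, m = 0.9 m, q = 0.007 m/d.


S^2 = 8*K2*de*m/q + 4*K1*m^2/q
S^2 = 8*0.2*3*0.9/0.007 + 4*0.5*0.9^2/0.007
S = sqrt(848.5714)

29.1302 m


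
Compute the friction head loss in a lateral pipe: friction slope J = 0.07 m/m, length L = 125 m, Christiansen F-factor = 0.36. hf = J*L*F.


hf = J * L * F = 0.07 * 125 * 0.36 = 3.1500 m

3.1500 m


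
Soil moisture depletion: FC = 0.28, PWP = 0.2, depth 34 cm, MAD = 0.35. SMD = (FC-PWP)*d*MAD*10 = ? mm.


SMD = (FC - PWP) * d * MAD * 10
SMD = (0.28 - 0.2) * 34 * 0.35 * 10
SMD = 0.0800 * 34 * 0.35 * 10

9.5200 mm


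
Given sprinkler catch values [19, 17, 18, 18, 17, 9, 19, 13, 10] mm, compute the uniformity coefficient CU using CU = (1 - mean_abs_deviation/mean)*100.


mean = 15.555556 mm
MAD = 3.259259 mm
CU = (1 - 3.259259/15.555556)*100

79.0476 %


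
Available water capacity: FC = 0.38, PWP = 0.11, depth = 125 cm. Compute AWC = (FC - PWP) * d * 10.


AWC = (FC - PWP) * d * 10
AWC = (0.38 - 0.11) * 125 * 10
AWC = 0.2700 * 125 * 10

337.5000 mm


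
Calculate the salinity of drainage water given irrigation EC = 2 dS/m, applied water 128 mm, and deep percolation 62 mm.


EC_dw = EC_iw * D_iw / D_dw
EC_dw = 2 * 128 / 62
EC_dw = 256 / 62

4.1290 dS/m


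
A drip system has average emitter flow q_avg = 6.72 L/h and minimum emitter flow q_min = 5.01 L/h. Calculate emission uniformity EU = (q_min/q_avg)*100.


EU = (q_min/q_avg)*100 = (5.01/6.72)*100 = 74.5536%

74.5536 %


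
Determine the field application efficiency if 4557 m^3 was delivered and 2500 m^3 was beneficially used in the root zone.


Ea = V_root / V_field * 100 = 2500 / 4557 * 100 = 54.8607%

54.8607 %


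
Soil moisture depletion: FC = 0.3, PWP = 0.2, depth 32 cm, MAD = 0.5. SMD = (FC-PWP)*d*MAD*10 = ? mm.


SMD = (FC - PWP) * d * MAD * 10
SMD = (0.3 - 0.2) * 32 * 0.5 * 10
SMD = 0.1000 * 32 * 0.5 * 10

16.0000 mm


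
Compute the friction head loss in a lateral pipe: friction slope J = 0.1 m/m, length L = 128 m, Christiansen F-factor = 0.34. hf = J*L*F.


hf = J * L * F = 0.1 * 128 * 0.34 = 4.3520 m

4.3520 m


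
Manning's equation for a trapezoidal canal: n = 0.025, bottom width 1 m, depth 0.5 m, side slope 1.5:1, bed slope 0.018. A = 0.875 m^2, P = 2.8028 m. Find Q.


R = A/P = 0.875/2.8028 = 0.312188
Q = (1/0.025) * 0.875 * 0.312188^(2/3) * 0.018^0.5

2.1610 m^3/s


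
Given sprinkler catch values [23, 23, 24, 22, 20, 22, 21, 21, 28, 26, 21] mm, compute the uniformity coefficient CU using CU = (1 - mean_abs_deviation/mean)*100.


mean = 22.818182 mm
MAD = 1.801653 mm
CU = (1 - 1.801653/22.818182)*100

92.1043 %


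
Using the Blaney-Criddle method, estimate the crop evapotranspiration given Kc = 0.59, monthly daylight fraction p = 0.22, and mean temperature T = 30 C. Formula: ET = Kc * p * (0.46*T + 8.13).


ET = Kc * p * (0.46*T + 8.13)
ET = 0.59 * 0.22 * (0.46*30 + 8.13)
ET = 0.59 * 0.22 * 21.9300

2.8465 mm/day


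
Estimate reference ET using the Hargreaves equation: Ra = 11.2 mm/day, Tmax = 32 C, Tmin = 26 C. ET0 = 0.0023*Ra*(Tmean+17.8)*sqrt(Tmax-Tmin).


Tmean = (Tmax + Tmin)/2 = (32 + 26)/2 = 29.0
ET0 = 0.0023 * 11.2 * (29.0 + 17.8) * sqrt(32 - 26)
ET0 = 0.0023 * 11.2 * 46.8 * 2.449490

2.9530 mm/day


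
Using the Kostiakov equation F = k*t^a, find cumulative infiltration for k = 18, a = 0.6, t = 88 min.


F = k * t^a = 18 * 88^0.6
F = 18 * 14.678768

264.2178 mm


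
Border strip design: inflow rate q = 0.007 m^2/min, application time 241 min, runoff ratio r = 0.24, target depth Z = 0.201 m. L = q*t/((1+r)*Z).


L = q*t/((1+r)*Z)
L = 0.007*241/((1+0.24)*0.201)
L = 1.687/0.24924

6.7686 m


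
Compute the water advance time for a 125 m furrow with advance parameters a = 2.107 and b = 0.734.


t = (L/a)^(1/b)
t = (125/2.107)^(1/0.734)
t = 59.326056^(1/0.734)

260.5348 min


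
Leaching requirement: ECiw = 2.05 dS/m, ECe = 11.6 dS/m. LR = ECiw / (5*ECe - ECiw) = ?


LR = ECiw / (5*ECe - ECiw)
LR = 2.05 / (5*11.6 - 2.05)
LR = 2.05 / 55.9500

0.0366


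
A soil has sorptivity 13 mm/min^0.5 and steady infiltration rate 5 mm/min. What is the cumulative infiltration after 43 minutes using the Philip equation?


F = S*sqrt(t) + A*t
F = 13*sqrt(43) + 5*43
F = 13*6.557439 + 215

300.2467 mm


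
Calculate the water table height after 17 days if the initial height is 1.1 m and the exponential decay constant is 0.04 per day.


m = m0 * exp(-k*t)
m = 1.1 * exp(-0.04 * 17)
m = 1.1 * exp(-0.6800)

0.5573 m


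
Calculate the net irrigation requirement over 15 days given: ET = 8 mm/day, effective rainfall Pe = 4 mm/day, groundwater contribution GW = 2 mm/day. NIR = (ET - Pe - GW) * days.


Daily deficit = ET - Pe - GW = 8 - 4 - 2 = 2 mm/day
NIR = 2 * 15 = 30 mm

30.0000 mm


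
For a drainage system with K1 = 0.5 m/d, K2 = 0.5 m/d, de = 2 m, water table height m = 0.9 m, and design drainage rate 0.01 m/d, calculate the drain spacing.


S^2 = 8*K2*de*m/q + 4*K1*m^2/q
S^2 = 8*0.5*2*0.9/0.01 + 4*0.5*0.9^2/0.01
S = sqrt(882.0000)

29.6985 m


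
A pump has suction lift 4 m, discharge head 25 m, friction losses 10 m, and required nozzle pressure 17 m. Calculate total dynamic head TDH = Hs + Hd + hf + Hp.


TDH = Hs + Hd + hf + Hp = 4 + 25 + 10 + 17 = 56

56 m


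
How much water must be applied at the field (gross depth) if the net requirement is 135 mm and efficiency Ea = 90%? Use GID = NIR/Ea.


Ea = 90% = 0.9
GID = NIR / Ea = 135 / 0.9 = 150.0000 mm

150.0000 mm


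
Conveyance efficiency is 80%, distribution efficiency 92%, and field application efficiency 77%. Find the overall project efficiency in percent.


Ec = 0.8, Eb = 0.92, Ea = 0.77
E = 0.8 * 0.92 * 0.77 * 100 = 56.6720%

56.6720 %


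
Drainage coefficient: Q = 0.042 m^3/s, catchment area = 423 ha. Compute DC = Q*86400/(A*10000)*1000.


DC = Q * 86400 / (A * 10000) * 1000
DC = 0.042 * 86400 / (423 * 10000) * 1000
DC = 3628800.0000 / 4230000

0.8579 mm/day


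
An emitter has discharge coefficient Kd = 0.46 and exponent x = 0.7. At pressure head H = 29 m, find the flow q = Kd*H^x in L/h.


q = Kd * H^x = 0.46 * 29^0.7 = 0.46 * 10.560357

4.8578 L/h


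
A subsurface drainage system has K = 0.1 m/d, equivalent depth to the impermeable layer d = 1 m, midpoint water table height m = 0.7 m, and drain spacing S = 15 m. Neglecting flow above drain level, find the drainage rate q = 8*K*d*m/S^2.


q = 8*K*d*m/S^2
q = 8*0.1*1*0.7/15^2
q = 0.5600 / 225

0.0025 m/d


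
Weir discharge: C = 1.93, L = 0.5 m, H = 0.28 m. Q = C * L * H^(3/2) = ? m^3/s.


Q = C * L * H^(3/2) = 1.93 * 0.5 * 0.28^1.5 = 1.93 * 0.5 * 0.148162

0.1430 m^3/s


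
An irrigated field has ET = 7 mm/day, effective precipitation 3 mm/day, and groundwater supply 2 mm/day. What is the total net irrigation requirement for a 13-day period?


Daily deficit = ET - Pe - GW = 7 - 3 - 2 = 2 mm/day
NIR = 2 * 13 = 26 mm

26.0000 mm


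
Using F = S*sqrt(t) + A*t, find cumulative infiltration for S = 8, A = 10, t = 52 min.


F = S*sqrt(t) + A*t
F = 8*sqrt(52) + 10*52
F = 8*7.211103 + 520

577.6888 mm


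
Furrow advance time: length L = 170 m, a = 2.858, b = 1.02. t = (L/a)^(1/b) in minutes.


t = (L/a)^(1/b)
t = (170/2.858)^(1/1.02)
t = 59.482155^(1/1.02)

54.9028 min


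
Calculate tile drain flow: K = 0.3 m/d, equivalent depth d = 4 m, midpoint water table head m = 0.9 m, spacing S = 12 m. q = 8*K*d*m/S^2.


q = 8*K*d*m/S^2
q = 8*0.3*4*0.9/12^2
q = 8.6400 / 144

0.0600 m/d


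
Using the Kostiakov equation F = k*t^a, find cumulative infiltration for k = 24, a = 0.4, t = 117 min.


F = k * t^a = 24 * 117^0.4
F = 24 * 6.718531

161.2447 mm


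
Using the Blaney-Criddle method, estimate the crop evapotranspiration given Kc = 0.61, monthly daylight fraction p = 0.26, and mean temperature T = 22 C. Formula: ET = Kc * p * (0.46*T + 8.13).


ET = Kc * p * (0.46*T + 8.13)
ET = 0.61 * 0.26 * (0.46*22 + 8.13)
ET = 0.61 * 0.26 * 18.2500

2.8944 mm/day


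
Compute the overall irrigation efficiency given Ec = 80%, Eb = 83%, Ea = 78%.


Ec = 0.8, Eb = 0.83, Ea = 0.78
E = 0.8 * 0.83 * 0.78 * 100 = 51.7920%

51.7920 %


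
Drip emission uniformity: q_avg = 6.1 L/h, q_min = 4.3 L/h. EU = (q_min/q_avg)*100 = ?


EU = (q_min/q_avg)*100 = (4.3/6.1)*100 = 70.4918%

70.4918 %


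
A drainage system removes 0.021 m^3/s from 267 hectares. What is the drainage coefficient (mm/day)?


DC = Q * 86400 / (A * 10000) * 1000
DC = 0.021 * 86400 / (267 * 10000) * 1000
DC = 1814400.0000 / 2670000

0.6796 mm/day


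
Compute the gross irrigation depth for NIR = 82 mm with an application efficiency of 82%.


Ea = 82% = 0.82
GID = NIR / Ea = 82 / 0.82 = 100.0000 mm

100.0000 mm


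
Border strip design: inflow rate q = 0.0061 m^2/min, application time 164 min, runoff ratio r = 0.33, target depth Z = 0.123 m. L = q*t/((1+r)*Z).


L = q*t/((1+r)*Z)
L = 0.0061*164/((1+0.33)*0.123)
L = 1.0004/0.16359

6.1153 m


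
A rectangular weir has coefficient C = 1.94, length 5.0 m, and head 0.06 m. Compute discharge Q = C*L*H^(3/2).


Q = C * L * H^(3/2) = 1.94 * 5.0 * 0.06^1.5 = 1.94 * 5.0 * 0.014697

0.1426 m^3/s


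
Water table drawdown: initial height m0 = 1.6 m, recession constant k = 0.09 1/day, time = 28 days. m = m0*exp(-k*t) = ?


m = m0 * exp(-k*t)
m = 1.6 * exp(-0.09 * 28)
m = 1.6 * exp(-2.5200)

0.1287 m


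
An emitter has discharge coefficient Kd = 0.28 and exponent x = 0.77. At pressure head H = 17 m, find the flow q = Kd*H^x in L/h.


q = Kd * H^x = 0.28 * 17^0.77 = 0.28 * 8.860244

2.4809 L/h


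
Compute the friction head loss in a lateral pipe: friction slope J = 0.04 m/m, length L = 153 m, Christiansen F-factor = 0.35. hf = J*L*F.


hf = J * L * F = 0.04 * 153 * 0.35 = 2.1420 m

2.1420 m


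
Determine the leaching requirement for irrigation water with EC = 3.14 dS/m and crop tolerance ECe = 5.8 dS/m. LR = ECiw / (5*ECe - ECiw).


LR = ECiw / (5*ECe - ECiw)
LR = 3.14 / (5*5.8 - 3.14)
LR = 3.14 / 25.8600

0.1214


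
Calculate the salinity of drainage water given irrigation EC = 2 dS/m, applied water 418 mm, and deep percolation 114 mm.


EC_dw = EC_iw * D_iw / D_dw
EC_dw = 2 * 418 / 114
EC_dw = 836 / 114

7.3333 dS/m


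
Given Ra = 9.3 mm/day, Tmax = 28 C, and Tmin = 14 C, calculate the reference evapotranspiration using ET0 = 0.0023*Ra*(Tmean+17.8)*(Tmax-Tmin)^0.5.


Tmean = (Tmax + Tmin)/2 = (28 + 14)/2 = 21.0
ET0 = 0.0023 * 9.3 * (21.0 + 17.8) * sqrt(28 - 14)
ET0 = 0.0023 * 9.3 * 38.8 * 3.741657

3.1053 mm/day


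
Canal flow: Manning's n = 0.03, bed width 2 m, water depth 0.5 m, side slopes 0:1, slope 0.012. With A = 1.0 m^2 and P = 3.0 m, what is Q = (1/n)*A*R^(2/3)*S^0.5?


R = A/P = 1.0/3.0 = 0.333333
Q = (1/0.03) * 1.0 * 0.333333^(2/3) * 0.012^0.5

1.7554 m^3/s


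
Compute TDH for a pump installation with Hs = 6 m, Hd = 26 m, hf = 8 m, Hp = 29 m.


TDH = Hs + Hd + hf + Hp = 6 + 26 + 8 + 29 = 69

69 m


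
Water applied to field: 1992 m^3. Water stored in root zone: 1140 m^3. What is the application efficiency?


Ea = V_root / V_field * 100 = 1140 / 1992 * 100 = 57.2289%

57.2289 %


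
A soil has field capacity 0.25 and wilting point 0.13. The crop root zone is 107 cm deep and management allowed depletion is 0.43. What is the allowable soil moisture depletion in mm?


SMD = (FC - PWP) * d * MAD * 10
SMD = (0.25 - 0.13) * 107 * 0.43 * 10
SMD = 0.1200 * 107 * 0.43 * 10

55.2120 mm


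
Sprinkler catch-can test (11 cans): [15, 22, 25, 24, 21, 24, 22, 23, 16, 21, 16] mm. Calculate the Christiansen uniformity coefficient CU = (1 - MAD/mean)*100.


mean = 20.818182 mm
MAD = 2.809917 mm
CU = (1 - 2.809917/20.818182)*100

86.5026 %


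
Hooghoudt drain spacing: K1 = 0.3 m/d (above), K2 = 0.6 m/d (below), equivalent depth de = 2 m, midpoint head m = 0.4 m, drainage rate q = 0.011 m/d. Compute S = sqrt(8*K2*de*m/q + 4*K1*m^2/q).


S^2 = 8*K2*de*m/q + 4*K1*m^2/q
S^2 = 8*0.6*2*0.4/0.011 + 4*0.3*0.4^2/0.011
S = sqrt(366.5455)

19.1454 m


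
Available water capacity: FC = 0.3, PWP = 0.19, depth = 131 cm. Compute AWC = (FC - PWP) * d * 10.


AWC = (FC - PWP) * d * 10
AWC = (0.3 - 0.19) * 131 * 10
AWC = 0.1100 * 131 * 10

144.1000 mm


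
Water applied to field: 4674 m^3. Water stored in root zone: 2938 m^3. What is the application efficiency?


Ea = V_root / V_field * 100 = 2938 / 4674 * 100 = 62.8584%

62.8584 %


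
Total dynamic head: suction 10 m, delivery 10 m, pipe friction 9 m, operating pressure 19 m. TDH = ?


TDH = Hs + Hd + hf + Hp = 10 + 10 + 9 + 19 = 48

48 m


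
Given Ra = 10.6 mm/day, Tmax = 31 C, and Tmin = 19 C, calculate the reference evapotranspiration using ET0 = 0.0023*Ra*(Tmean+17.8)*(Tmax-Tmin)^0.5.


Tmean = (Tmax + Tmin)/2 = (31 + 19)/2 = 25.0
ET0 = 0.0023 * 10.6 * (25.0 + 17.8) * sqrt(31 - 19)
ET0 = 0.0023 * 10.6 * 42.8 * 3.464102

3.6147 mm/day


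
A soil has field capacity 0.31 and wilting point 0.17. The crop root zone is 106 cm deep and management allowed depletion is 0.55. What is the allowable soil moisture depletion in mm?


SMD = (FC - PWP) * d * MAD * 10
SMD = (0.31 - 0.17) * 106 * 0.55 * 10
SMD = 0.1400 * 106 * 0.55 * 10

81.6200 mm


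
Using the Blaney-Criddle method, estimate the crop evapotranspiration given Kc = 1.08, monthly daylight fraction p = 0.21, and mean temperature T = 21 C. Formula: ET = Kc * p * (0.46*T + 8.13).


ET = Kc * p * (0.46*T + 8.13)
ET = 1.08 * 0.21 * (0.46*21 + 8.13)
ET = 1.08 * 0.21 * 17.7900

4.0348 mm/day


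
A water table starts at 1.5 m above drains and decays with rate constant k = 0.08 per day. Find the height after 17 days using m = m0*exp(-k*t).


m = m0 * exp(-k*t)
m = 1.5 * exp(-0.08 * 17)
m = 1.5 * exp(-1.3600)

0.3850 m


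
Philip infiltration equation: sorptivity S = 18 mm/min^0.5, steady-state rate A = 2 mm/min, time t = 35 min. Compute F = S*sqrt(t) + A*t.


F = S*sqrt(t) + A*t
F = 18*sqrt(35) + 2*35
F = 18*5.916080 + 70

176.4894 mm


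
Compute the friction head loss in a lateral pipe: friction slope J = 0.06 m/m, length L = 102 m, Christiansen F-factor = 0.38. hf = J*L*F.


hf = J * L * F = 0.06 * 102 * 0.38 = 2.3256 m

2.3256 m


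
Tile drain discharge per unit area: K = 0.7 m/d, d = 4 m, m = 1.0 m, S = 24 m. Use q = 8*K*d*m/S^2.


q = 8*K*d*m/S^2
q = 8*0.7*4*1.0/24^2
q = 22.4000 / 576

0.0389 m/d


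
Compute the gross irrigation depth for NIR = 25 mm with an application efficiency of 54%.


Ea = 54% = 0.54
GID = NIR / Ea = 25 / 0.54 = 46.2963 mm

46.2963 mm


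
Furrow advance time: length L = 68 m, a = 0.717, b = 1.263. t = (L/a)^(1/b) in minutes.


t = (L/a)^(1/b)
t = (68/0.717)^(1/1.263)
t = 94.839609^(1/1.263)

36.7547 min


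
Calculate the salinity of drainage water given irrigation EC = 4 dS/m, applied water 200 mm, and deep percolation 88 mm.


EC_dw = EC_iw * D_iw / D_dw
EC_dw = 4 * 200 / 88
EC_dw = 800 / 88

9.0909 dS/m


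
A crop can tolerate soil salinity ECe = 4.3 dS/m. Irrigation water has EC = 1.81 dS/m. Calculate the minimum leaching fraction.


LR = ECiw / (5*ECe - ECiw)
LR = 1.81 / (5*4.3 - 1.81)
LR = 1.81 / 19.6900

0.0919


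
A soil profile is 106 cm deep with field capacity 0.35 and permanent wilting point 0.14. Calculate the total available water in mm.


AWC = (FC - PWP) * d * 10
AWC = (0.35 - 0.14) * 106 * 10
AWC = 0.2100 * 106 * 10

222.6000 mm


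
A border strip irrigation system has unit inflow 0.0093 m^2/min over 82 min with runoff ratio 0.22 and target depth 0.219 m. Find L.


L = q*t/((1+r)*Z)
L = 0.0093*82/((1+0.22)*0.219)
L = 0.7626/0.26718

2.8543 m


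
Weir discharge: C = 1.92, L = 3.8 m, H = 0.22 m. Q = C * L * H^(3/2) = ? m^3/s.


Q = C * L * H^(3/2) = 1.92 * 3.8 * 0.22^1.5 = 1.92 * 3.8 * 0.103189

0.7529 m^3/s


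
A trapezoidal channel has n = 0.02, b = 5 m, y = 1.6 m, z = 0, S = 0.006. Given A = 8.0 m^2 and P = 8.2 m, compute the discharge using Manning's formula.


R = A/P = 8.0/8.2 = 0.975610
Q = (1/0.02) * 8.0 * 0.975610^(2/3) * 0.006^0.5

30.4780 m^3/s


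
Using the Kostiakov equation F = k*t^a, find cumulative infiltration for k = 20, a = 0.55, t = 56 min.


F = k * t^a = 20 * 56^0.55
F = 20 * 9.151735

183.0347 mm


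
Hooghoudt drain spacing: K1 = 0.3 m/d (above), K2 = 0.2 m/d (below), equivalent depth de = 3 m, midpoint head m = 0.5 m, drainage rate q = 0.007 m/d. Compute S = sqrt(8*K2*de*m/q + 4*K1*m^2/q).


S^2 = 8*K2*de*m/q + 4*K1*m^2/q
S^2 = 8*0.2*3*0.5/0.007 + 4*0.3*0.5^2/0.007
S = sqrt(385.7143)

19.6396 m


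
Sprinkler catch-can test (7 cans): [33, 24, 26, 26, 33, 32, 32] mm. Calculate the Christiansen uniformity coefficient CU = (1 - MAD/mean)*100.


mean = 29.428571 mm
MAD = 3.510204 mm
CU = (1 - 3.510204/29.428571)*100

88.0721 %


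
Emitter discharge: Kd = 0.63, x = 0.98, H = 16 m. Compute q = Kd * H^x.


q = Kd * H^x = 0.63 * 16^0.98 = 0.63 * 15.136922

9.5363 L/h


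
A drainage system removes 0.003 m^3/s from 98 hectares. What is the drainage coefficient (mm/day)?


DC = Q * 86400 / (A * 10000) * 1000
DC = 0.003 * 86400 / (98 * 10000) * 1000
DC = 259200.0000 / 980000

0.2645 mm/day


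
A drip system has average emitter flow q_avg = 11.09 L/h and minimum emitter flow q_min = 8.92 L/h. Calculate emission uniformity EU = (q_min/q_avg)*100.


EU = (q_min/q_avg)*100 = (8.92/11.09)*100 = 80.4328%

80.4328 %


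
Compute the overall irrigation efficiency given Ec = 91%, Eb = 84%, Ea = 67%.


Ec = 0.91, Eb = 0.84, Ea = 0.67
E = 0.91 * 0.84 * 0.67 * 100 = 51.2148%

51.2148 %


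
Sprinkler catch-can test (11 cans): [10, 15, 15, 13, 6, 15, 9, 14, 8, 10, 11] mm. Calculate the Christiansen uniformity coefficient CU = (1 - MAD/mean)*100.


mean = 11.454545 mm
MAD = 2.677686 mm
CU = (1 - 2.677686/11.454545)*100

76.6234 %


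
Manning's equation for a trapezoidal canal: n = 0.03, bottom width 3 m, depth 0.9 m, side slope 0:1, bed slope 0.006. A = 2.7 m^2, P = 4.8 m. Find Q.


R = A/P = 2.7/4.8 = 0.562500
Q = (1/0.03) * 2.7 * 0.562500^(2/3) * 0.006^0.5

4.7504 m^3/s


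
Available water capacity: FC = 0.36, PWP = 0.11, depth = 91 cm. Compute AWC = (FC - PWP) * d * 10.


AWC = (FC - PWP) * d * 10
AWC = (0.36 - 0.11) * 91 * 10
AWC = 0.2500 * 91 * 10

227.5000 mm


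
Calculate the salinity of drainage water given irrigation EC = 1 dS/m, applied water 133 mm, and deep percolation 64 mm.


EC_dw = EC_iw * D_iw / D_dw
EC_dw = 1 * 133 / 64
EC_dw = 133 / 64

2.0781 dS/m


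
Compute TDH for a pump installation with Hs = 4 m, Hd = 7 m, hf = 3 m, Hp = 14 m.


TDH = Hs + Hd + hf + Hp = 4 + 7 + 3 + 14 = 28

28 m


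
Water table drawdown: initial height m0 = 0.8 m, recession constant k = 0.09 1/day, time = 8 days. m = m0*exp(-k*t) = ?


m = m0 * exp(-k*t)
m = 0.8 * exp(-0.09 * 8)
m = 0.8 * exp(-0.7200)

0.3894 m


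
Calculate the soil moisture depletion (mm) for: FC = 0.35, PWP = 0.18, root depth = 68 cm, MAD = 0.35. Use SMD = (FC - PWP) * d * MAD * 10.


SMD = (FC - PWP) * d * MAD * 10
SMD = (0.35 - 0.18) * 68 * 0.35 * 10
SMD = 0.1700 * 68 * 0.35 * 10

40.4600 mm


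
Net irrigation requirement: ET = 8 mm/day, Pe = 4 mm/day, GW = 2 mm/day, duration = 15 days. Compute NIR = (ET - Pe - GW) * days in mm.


Daily deficit = ET - Pe - GW = 8 - 4 - 2 = 2 mm/day
NIR = 2 * 15 = 30 mm

30.0000 mm


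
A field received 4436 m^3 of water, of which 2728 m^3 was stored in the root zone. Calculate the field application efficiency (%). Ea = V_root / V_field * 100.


Ea = V_root / V_field * 100 = 2728 / 4436 * 100 = 61.4968%

61.4968 %


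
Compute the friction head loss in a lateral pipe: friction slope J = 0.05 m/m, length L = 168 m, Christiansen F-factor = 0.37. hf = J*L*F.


hf = J * L * F = 0.05 * 168 * 0.37 = 3.1080 m

3.1080 m


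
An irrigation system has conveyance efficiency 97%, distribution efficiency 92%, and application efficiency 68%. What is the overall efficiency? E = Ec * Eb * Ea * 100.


Ec = 0.97, Eb = 0.92, Ea = 0.68
E = 0.97 * 0.92 * 0.68 * 100 = 60.6832%

60.6832 %


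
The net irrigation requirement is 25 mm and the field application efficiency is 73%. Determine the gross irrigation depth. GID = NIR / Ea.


Ea = 73% = 0.73
GID = NIR / Ea = 25 / 0.73 = 34.2466 mm

34.2466 mm


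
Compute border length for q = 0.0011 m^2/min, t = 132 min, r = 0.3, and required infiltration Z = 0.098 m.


L = q*t/((1+r)*Z)
L = 0.0011*132/((1+0.3)*0.098)
L = 0.1452/0.1274

1.1397 m


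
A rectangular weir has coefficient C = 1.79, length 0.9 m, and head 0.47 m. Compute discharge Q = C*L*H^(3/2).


Q = C * L * H^(3/2) = 1.79 * 0.9 * 0.47^1.5 = 1.79 * 0.9 * 0.322216

0.5191 m^3/s


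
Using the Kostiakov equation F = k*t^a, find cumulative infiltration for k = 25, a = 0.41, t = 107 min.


F = k * t^a = 25 * 107^0.41
F = 25 * 6.792777

169.8194 mm


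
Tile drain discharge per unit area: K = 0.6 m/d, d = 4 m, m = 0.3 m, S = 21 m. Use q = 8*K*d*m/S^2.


q = 8*K*d*m/S^2
q = 8*0.6*4*0.3/21^2
q = 5.7600 / 441

0.0131 m/d


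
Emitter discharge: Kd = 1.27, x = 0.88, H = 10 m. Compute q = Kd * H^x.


q = Kd * H^x = 1.27 * 10^0.88 = 1.27 * 7.585776

9.6339 L/h


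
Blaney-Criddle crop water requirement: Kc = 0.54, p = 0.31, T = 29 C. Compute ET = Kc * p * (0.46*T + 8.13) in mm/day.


ET = Kc * p * (0.46*T + 8.13)
ET = 0.54 * 0.31 * (0.46*29 + 8.13)
ET = 0.54 * 0.31 * 21.4700

3.5941 mm/day


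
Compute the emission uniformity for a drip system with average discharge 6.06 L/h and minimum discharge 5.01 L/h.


EU = (q_min/q_avg)*100 = (5.01/6.06)*100 = 82.6733%

82.6733 %


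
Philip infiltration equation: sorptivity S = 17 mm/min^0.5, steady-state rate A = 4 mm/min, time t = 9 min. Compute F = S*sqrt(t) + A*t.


F = S*sqrt(t) + A*t
F = 17*sqrt(9) + 4*9
F = 17*3.000000 + 36

87.0000 mm


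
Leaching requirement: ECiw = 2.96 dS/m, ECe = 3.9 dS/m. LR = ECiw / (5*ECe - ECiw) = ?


LR = ECiw / (5*ECe - ECiw)
LR = 2.96 / (5*3.9 - 2.96)
LR = 2.96 / 16.5400

0.1790


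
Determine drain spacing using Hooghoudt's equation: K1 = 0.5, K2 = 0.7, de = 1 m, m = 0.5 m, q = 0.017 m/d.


S^2 = 8*K2*de*m/q + 4*K1*m^2/q
S^2 = 8*0.7*1*0.5/0.017 + 4*0.5*0.5^2/0.017
S = sqrt(194.1176)

13.9326 m


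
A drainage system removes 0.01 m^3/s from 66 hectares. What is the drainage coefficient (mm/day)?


DC = Q * 86400 / (A * 10000) * 1000
DC = 0.01 * 86400 / (66 * 10000) * 1000
DC = 864000.0000 / 660000

1.3091 mm/day


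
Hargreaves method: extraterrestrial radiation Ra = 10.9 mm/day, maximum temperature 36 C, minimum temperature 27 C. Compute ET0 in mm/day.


Tmean = (Tmax + Tmin)/2 = (36 + 27)/2 = 31.5
ET0 = 0.0023 * 10.9 * (31.5 + 17.8) * sqrt(36 - 27)
ET0 = 0.0023 * 10.9 * 49.3 * 3.000000

3.7079 mm/day


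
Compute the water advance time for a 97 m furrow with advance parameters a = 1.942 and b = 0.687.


t = (L/a)^(1/b)
t = (97/1.942)^(1/0.687)
t = 49.948507^(1/0.687)

296.7401 min


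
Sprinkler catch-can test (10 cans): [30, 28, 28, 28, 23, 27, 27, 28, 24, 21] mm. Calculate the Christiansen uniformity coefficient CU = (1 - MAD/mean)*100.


mean = 26.400000 mm
MAD = 2.240000 mm
CU = (1 - 2.240000/26.400000)*100

91.5152 %


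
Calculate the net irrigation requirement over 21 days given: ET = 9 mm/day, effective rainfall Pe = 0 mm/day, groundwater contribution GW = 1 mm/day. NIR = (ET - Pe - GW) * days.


Daily deficit = ET - Pe - GW = 9 - 0 - 1 = 8 mm/day
NIR = 8 * 21 = 168 mm

168.0000 mm


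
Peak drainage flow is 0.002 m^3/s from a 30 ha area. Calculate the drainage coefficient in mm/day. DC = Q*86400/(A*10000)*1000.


DC = Q * 86400 / (A * 10000) * 1000
DC = 0.002 * 86400 / (30 * 10000) * 1000
DC = 172800.0000 / 300000

0.5760 mm/day


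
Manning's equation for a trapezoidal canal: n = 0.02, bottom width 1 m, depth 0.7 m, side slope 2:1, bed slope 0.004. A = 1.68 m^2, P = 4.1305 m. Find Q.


R = A/P = 1.68/4.1305 = 0.406730
Q = (1/0.02) * 1.68 * 0.406730^(2/3) * 0.004^0.5

2.9164 m^3/s


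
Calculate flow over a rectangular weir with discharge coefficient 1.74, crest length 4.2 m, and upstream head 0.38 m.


Q = C * L * H^(3/2) = 1.74 * 4.2 * 0.38^1.5 = 1.74 * 4.2 * 0.234248

1.7119 m^3/s


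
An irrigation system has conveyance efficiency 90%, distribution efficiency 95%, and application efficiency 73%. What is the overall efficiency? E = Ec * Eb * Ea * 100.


Ec = 0.9, Eb = 0.95, Ea = 0.73
E = 0.9 * 0.95 * 0.73 * 100 = 62.4150%

62.4150 %


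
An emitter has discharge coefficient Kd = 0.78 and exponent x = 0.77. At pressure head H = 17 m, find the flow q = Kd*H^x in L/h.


q = Kd * H^x = 0.78 * 17^0.77 = 0.78 * 8.860244

6.9110 L/h


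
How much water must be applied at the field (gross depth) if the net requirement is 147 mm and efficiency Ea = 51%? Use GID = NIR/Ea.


Ea = 51% = 0.51
GID = NIR / Ea = 147 / 0.51 = 288.2353 mm

288.2353 mm


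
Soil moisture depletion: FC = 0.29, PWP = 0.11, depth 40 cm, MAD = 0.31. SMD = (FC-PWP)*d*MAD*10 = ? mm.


SMD = (FC - PWP) * d * MAD * 10
SMD = (0.29 - 0.11) * 40 * 0.31 * 10
SMD = 0.1800 * 40 * 0.31 * 10

22.3200 mm
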